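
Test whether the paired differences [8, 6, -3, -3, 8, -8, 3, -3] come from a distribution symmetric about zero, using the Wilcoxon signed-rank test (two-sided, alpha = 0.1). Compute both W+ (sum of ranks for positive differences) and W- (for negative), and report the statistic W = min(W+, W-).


Step 1: Drop any zero differences (none here) and take |d_i|.
|d| = [8, 6, 3, 3, 8, 8, 3, 3]
Step 2: Midrank |d_i| (ties get averaged ranks).
ranks: |8|->7, |6|->5, |3|->2.5, |3|->2.5, |8|->7, |8|->7, |3|->2.5, |3|->2.5
Step 3: Attach original signs; sum ranks with positive sign and with negative sign.
W+ = 7 + 5 + 7 + 2.5 = 21.5
W- = 2.5 + 2.5 + 7 + 2.5 = 14.5
(Check: W+ + W- = 36 should equal n(n+1)/2 = 36.)
Step 4: Test statistic W = min(W+, W-) = 14.5.
Step 5: Ties in |d|, so use the tie-corrected normal approximation.
        E[W] = n(n+1)/4 = 8*9/4 = 18.
        Tie groups: |d|=3 (t=4), |d|=8 (t=3); sum(t^3 - t) = 84.
        Var[W] = n(n+1)(2n+1)/24 - sum(t^3-t)/48 = 1224/24 - 84/48 = 49.25.
        z = (W - E[W]) / sqrt(Var[W]) = (14.5 - 18) / 7.0178 = -0.4987.
        Two-sided p = 2*Phi(z) = 0.617970.
Step 6: alpha = 0.1. fail to reject H0.

W+ = 21.5, W- = 14.5, W = min = 14.5, p = 0.617970, fail to reject H0.


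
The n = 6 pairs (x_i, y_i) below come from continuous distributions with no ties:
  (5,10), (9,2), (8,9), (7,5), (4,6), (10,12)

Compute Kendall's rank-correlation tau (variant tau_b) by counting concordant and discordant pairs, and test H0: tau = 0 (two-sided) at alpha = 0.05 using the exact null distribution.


Step 1: Enumerate the 15 unordered pairs (i,j) with i<j and classify each by sign(x_j-x_i) * sign(y_j-y_i).
  (1,2):dx=+4,dy=-8->D; (1,3):dx=+3,dy=-1->D; (1,4):dx=+2,dy=-5->D; (1,5):dx=-1,dy=-4->C
  (1,6):dx=+5,dy=+2->C; (2,3):dx=-1,dy=+7->D; (2,4):dx=-2,dy=+3->D; (2,5):dx=-5,dy=+4->D
  (2,6):dx=+1,dy=+10->C; (3,4):dx=-1,dy=-4->C; (3,5):dx=-4,dy=-3->C; (3,6):dx=+2,dy=+3->C
  (4,5):dx=-3,dy=+1->D; (4,6):dx=+3,dy=+7->C; (5,6):dx=+6,dy=+6->C
Step 2: C = 8, D = 7, total pairs = 15.
Step 3: tau = (C - D)/(n(n-1)/2) = (8 - 7)/15 = 0.066667.
Step 4: Exact two-sided p-value (enumerate n! = 720 permutations of y under H0): p = 1.000000.
Step 5: alpha = 0.05. fail to reject H0.

tau_b = 0.0667 (C=8, D=7), p = 1.000000, fail to reject H0.


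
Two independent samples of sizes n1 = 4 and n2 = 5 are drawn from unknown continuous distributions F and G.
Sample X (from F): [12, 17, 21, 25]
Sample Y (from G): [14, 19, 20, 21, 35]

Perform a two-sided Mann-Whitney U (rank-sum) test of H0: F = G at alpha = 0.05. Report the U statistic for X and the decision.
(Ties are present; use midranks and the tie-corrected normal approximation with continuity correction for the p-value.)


Step 1: Combine and sort all 9 observations; assign midranks.
sorted (value, group): (12,X), (14,Y), (17,X), (19,Y), (20,Y), (21,X), (21,Y), (25,X), (35,Y)
ranks: 12->1, 14->2, 17->3, 19->4, 20->5, 21->6.5, 21->6.5, 25->8, 35->9
Step 2: Rank sum for X: R1 = 1 + 3 + 6.5 + 8 = 18.5.
Step 3: U_X = R1 - n1(n1+1)/2 = 18.5 - 4*5/2 = 18.5 - 10 = 8.5.
       U_Y = n1*n2 - U_X = 20 - 8.5 = 11.5.
Step 4: Ties are present, so use the tie-corrected normal approximation (with continuity correction) for the p-value.
Step 5: p-value = 0.805701; compare to alpha = 0.05. fail to reject H0.

U_X = 8.5, p = 0.805701, fail to reject H0 at alpha = 0.05.


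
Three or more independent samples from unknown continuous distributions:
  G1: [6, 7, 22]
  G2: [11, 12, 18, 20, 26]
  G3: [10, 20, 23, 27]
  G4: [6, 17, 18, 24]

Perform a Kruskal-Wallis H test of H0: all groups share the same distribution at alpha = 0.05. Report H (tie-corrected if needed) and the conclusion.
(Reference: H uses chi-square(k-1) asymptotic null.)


Step 1: Combine all N = 16 observations and assign midranks.
sorted (value, group, rank): (6,G1,1.5), (6,G4,1.5), (7,G1,3), (10,G3,4), (11,G2,5), (12,G2,6), (17,G4,7), (18,G2,8.5), (18,G4,8.5), (20,G2,10.5), (20,G3,10.5), (22,G1,12), (23,G3,13), (24,G4,14), (26,G2,15), (27,G3,16)
Step 2: Sum ranks within each group.
R_1 = 16.5 (n_1 = 3)
R_2 = 45 (n_2 = 5)
R_3 = 43.5 (n_3 = 4)
R_4 = 31 (n_4 = 4)
Step 3: H = 12/(N(N+1)) * sum(R_i^2/n_i) - 3(N+1)
     = 12/(16*17) * (16.5^2/3 + 45^2/5 + 43.5^2/4 + 31^2/4) - 3*17
     = 0.044118 * 1209.06 - 51
     = 2.340993.
Step 4: Ties present; correction factor C = 1 - 18/(16^3 - 16) = 0.995588. Corrected H = 2.340993 / 0.995588 = 2.351366.
Step 5: Under H0, H ~ chi^2(3); p-value = 0.502752.
Step 6: alpha = 0.05. fail to reject H0.

H = 2.3514, df = 3, p = 0.502752, fail to reject H0.


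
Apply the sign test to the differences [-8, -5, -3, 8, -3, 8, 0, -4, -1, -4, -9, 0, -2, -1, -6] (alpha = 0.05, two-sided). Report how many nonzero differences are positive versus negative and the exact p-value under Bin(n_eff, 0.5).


Step 1: Discard zero differences. Original n = 15; n_eff = number of nonzero differences = 13.
Nonzero differences (with sign): -8, -5, -3, +8, -3, +8, -4, -1, -4, -9, -2, -1, -6
Step 2: Count signs: positive = 2, negative = 11.
Step 3: Under H0: P(positive) = 0.5, so the number of positives S ~ Bin(13, 0.5).
Step 4: Two-sided exact p-value = sum of Bin(13,0.5) probabilities at or below the observed probability = 0.022461.
Step 5: alpha = 0.05. reject H0.

n_eff = 13, pos = 2, neg = 11, p = 0.022461, reject H0.


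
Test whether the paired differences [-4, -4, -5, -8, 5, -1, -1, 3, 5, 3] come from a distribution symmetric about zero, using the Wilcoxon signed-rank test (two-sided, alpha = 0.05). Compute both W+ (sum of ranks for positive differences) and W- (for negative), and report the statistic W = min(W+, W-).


Step 1: Drop any zero differences (none here) and take |d_i|.
|d| = [4, 4, 5, 8, 5, 1, 1, 3, 5, 3]
Step 2: Midrank |d_i| (ties get averaged ranks).
ranks: |4|->5.5, |4|->5.5, |5|->8, |8|->10, |5|->8, |1|->1.5, |1|->1.5, |3|->3.5, |5|->8, |3|->3.5
Step 3: Attach original signs; sum ranks with positive sign and with negative sign.
W+ = 8 + 3.5 + 8 + 3.5 = 23
W- = 5.5 + 5.5 + 8 + 10 + 1.5 + 1.5 = 32
(Check: W+ + W- = 55 should equal n(n+1)/2 = 55.)
Step 4: Test statistic W = min(W+, W-) = 23.
Step 5: Ties in |d|, so use the tie-corrected normal approximation.
        E[W] = n(n+1)/4 = 10*11/4 = 27.5.
        Tie groups: |d|=1 (t=2), |d|=3 (t=2), |d|=4 (t=2), |d|=5 (t=3); sum(t^3 - t) = 42.
        Var[W] = n(n+1)(2n+1)/24 - sum(t^3-t)/48 = 2310/24 - 42/48 = 95.375.
        z = (W - E[W]) / sqrt(Var[W]) = (23 - 27.5) / 9.7660 = -0.4608.
        Two-sided p = 2*Phi(z) = 0.644955.
Step 6: alpha = 0.05. fail to reject H0.

W+ = 23, W- = 32, W = min = 23, p = 0.644955, fail to reject H0.


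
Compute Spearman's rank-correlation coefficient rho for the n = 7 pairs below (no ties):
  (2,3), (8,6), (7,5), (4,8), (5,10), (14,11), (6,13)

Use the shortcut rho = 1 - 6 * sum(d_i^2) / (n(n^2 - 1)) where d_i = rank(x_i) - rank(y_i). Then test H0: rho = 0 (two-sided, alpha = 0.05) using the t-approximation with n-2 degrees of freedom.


Step 1: Rank x and y separately (midranks; no ties here).
rank(x): 2->1, 8->6, 7->5, 4->2, 5->3, 14->7, 6->4
rank(y): 3->1, 6->3, 5->2, 8->4, 10->5, 11->6, 13->7
Step 2: d_i = R_x(i) - R_y(i); compute d_i^2.
  (1-1)^2=0, (6-3)^2=9, (5-2)^2=9, (2-4)^2=4, (3-5)^2=4, (7-6)^2=1, (4-7)^2=9
sum(d^2) = 36.
Step 3: rho = 1 - 6*36 / (7*(7^2 - 1)) = 1 - 216/336 = 0.357143.
Step 4: Under H0, t = rho * sqrt((n-2)/(1-rho^2)) = 0.8550 ~ t(5).
Step 5: Two-sided p-value from the t-distribution with 5 df = 0.431611.
Step 6: alpha = 0.05. fail to reject H0.

rho = 0.3571, p = 0.431611, fail to reject H0 at alpha = 0.05.


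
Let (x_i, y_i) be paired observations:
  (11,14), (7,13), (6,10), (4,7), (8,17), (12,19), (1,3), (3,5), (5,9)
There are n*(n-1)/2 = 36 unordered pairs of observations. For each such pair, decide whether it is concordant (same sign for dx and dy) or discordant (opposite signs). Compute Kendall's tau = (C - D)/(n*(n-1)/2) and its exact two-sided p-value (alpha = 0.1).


Step 1: Enumerate the 36 unordered pairs (i,j) with i<j and classify each by sign(x_j-x_i) * sign(y_j-y_i).
  (1,2):dx=-4,dy=-1->C; (1,3):dx=-5,dy=-4->C; (1,4):dx=-7,dy=-7->C; (1,5):dx=-3,dy=+3->D
  (1,6):dx=+1,dy=+5->C; (1,7):dx=-10,dy=-11->C; (1,8):dx=-8,dy=-9->C; (1,9):dx=-6,dy=-5->C
  (2,3):dx=-1,dy=-3->C; (2,4):dx=-3,dy=-6->C; (2,5):dx=+1,dy=+4->C; (2,6):dx=+5,dy=+6->C
  (2,7):dx=-6,dy=-10->C; (2,8):dx=-4,dy=-8->C; (2,9):dx=-2,dy=-4->C; (3,4):dx=-2,dy=-3->C
  (3,5):dx=+2,dy=+7->C; (3,6):dx=+6,dy=+9->C; (3,7):dx=-5,dy=-7->C; (3,8):dx=-3,dy=-5->C
  (3,9):dx=-1,dy=-1->C; (4,5):dx=+4,dy=+10->C; (4,6):dx=+8,dy=+12->C; (4,7):dx=-3,dy=-4->C
  (4,8):dx=-1,dy=-2->C; (4,9):dx=+1,dy=+2->C; (5,6):dx=+4,dy=+2->C; (5,7):dx=-7,dy=-14->C
  (5,8):dx=-5,dy=-12->C; (5,9):dx=-3,dy=-8->C; (6,7):dx=-11,dy=-16->C; (6,8):dx=-9,dy=-14->C
  (6,9):dx=-7,dy=-10->C; (7,8):dx=+2,dy=+2->C; (7,9):dx=+4,dy=+6->C; (8,9):dx=+2,dy=+4->C
Step 2: C = 35, D = 1, total pairs = 36.
Step 3: tau = (C - D)/(n(n-1)/2) = (35 - 1)/36 = 0.944444.
Step 4: Exact two-sided p-value (enumerate n! = 362880 permutations of y under H0): p = 0.000050.
Step 5: alpha = 0.1. reject H0.

tau_b = 0.9444 (C=35, D=1), p = 0.000050, reject H0.


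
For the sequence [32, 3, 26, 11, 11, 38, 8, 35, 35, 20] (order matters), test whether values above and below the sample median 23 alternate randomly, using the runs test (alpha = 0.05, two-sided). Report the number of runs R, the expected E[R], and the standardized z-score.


Step 1: Compute median = 23; label A = above, B = below.
Labels in order: ABABBABAAB  (n_A = 5, n_B = 5)
Step 2: Count runs R = 8.
Step 3: Under H0 (random ordering), E[R] = 2*n_A*n_B/(n_A+n_B) + 1 = 2*5*5/10 + 1 = 6.0000.
        Var[R] = 2*n_A*n_B*(2*n_A*n_B - n_A - n_B) / ((n_A+n_B)^2 * (n_A+n_B-1)) = 2000/900 = 2.2222.
        SD[R] = 1.4907.
Step 4: Continuity-corrected z = (R - 0.5 - E[R]) / SD[R] = (8 - 0.5 - 6.0000) / 1.4907 = 1.0062.
Step 5: Two-sided p-value via normal approximation = 2*(1 - Phi(|z|)) = 0.314305.
Step 6: alpha = 0.05. fail to reject H0.

R = 8, z = 1.0062, p = 0.314305, fail to reject H0.


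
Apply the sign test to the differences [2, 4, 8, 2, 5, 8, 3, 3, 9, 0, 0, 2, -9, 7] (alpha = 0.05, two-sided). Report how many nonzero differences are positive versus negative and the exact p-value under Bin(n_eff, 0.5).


Step 1: Discard zero differences. Original n = 14; n_eff = number of nonzero differences = 12.
Nonzero differences (with sign): +2, +4, +8, +2, +5, +8, +3, +3, +9, +2, -9, +7
Step 2: Count signs: positive = 11, negative = 1.
Step 3: Under H0: P(positive) = 0.5, so the number of positives S ~ Bin(12, 0.5).
Step 4: Two-sided exact p-value = sum of Bin(12,0.5) probabilities at or below the observed probability = 0.006348.
Step 5: alpha = 0.05. reject H0.

n_eff = 12, pos = 11, neg = 1, p = 0.006348, reject H0.


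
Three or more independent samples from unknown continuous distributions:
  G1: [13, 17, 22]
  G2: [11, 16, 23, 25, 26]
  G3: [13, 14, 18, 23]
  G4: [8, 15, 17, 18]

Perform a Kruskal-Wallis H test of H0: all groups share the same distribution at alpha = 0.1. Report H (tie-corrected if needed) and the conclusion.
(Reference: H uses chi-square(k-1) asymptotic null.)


Step 1: Combine all N = 16 observations and assign midranks.
sorted (value, group, rank): (8,G4,1), (11,G2,2), (13,G1,3.5), (13,G3,3.5), (14,G3,5), (15,G4,6), (16,G2,7), (17,G1,8.5), (17,G4,8.5), (18,G3,10.5), (18,G4,10.5), (22,G1,12), (23,G2,13.5), (23,G3,13.5), (25,G2,15), (26,G2,16)
Step 2: Sum ranks within each group.
R_1 = 24 (n_1 = 3)
R_2 = 53.5 (n_2 = 5)
R_3 = 32.5 (n_3 = 4)
R_4 = 26 (n_4 = 4)
Step 3: H = 12/(N(N+1)) * sum(R_i^2/n_i) - 3(N+1)
     = 12/(16*17) * (24^2/3 + 53.5^2/5 + 32.5^2/4 + 26^2/4) - 3*17
     = 0.044118 * 1197.51 - 51
     = 1.831434.
Step 4: Ties present; correction factor C = 1 - 24/(16^3 - 16) = 0.994118. Corrected H = 1.831434 / 0.994118 = 1.842271.
Step 5: Under H0, H ~ chi^2(3); p-value = 0.605780.
Step 6: alpha = 0.1. fail to reject H0.

H = 1.8423, df = 3, p = 0.605780, fail to reject H0.


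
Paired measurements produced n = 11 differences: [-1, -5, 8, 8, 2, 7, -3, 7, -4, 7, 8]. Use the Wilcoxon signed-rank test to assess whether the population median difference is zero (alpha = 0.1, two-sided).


Step 1: Drop any zero differences (none here) and take |d_i|.
|d| = [1, 5, 8, 8, 2, 7, 3, 7, 4, 7, 8]
Step 2: Midrank |d_i| (ties get averaged ranks).
ranks: |1|->1, |5|->5, |8|->10, |8|->10, |2|->2, |7|->7, |3|->3, |7|->7, |4|->4, |7|->7, |8|->10
Step 3: Attach original signs; sum ranks with positive sign and with negative sign.
W+ = 10 + 10 + 2 + 7 + 7 + 7 + 10 = 53
W- = 1 + 5 + 3 + 4 = 13
(Check: W+ + W- = 66 should equal n(n+1)/2 = 66.)
Step 4: Test statistic W = min(W+, W-) = 13.
Step 5: Ties in |d|, so use the tie-corrected normal approximation.
        E[W] = n(n+1)/4 = 11*12/4 = 33.
        Tie groups: |d|=7 (t=3), |d|=8 (t=3); sum(t^3 - t) = 48.
        Var[W] = n(n+1)(2n+1)/24 - sum(t^3-t)/48 = 3036/24 - 48/48 = 125.5.
        z = (W - E[W]) / sqrt(Var[W]) = (13 - 33) / 11.2027 = -1.7853.
        Two-sided p = 2*Phi(z) = 0.074215.
Step 6: alpha = 0.1. reject H0.

W+ = 53, W- = 13, W = min = 13, p = 0.074215, reject H0.


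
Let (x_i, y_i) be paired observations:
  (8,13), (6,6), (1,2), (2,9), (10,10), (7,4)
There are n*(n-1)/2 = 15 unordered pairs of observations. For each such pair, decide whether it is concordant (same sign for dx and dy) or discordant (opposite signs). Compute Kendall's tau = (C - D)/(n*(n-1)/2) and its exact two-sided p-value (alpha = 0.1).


Step 1: Enumerate the 15 unordered pairs (i,j) with i<j and classify each by sign(x_j-x_i) * sign(y_j-y_i).
  (1,2):dx=-2,dy=-7->C; (1,3):dx=-7,dy=-11->C; (1,4):dx=-6,dy=-4->C; (1,5):dx=+2,dy=-3->D
  (1,6):dx=-1,dy=-9->C; (2,3):dx=-5,dy=-4->C; (2,4):dx=-4,dy=+3->D; (2,5):dx=+4,dy=+4->C
  (2,6):dx=+1,dy=-2->D; (3,4):dx=+1,dy=+7->C; (3,5):dx=+9,dy=+8->C; (3,6):dx=+6,dy=+2->C
  (4,5):dx=+8,dy=+1->C; (4,6):dx=+5,dy=-5->D; (5,6):dx=-3,dy=-6->C
Step 2: C = 11, D = 4, total pairs = 15.
Step 3: tau = (C - D)/(n(n-1)/2) = (11 - 4)/15 = 0.466667.
Step 4: Exact two-sided p-value (enumerate n! = 720 permutations of y under H0): p = 0.272222.
Step 5: alpha = 0.1. fail to reject H0.

tau_b = 0.4667 (C=11, D=4), p = 0.272222, fail to reject H0.


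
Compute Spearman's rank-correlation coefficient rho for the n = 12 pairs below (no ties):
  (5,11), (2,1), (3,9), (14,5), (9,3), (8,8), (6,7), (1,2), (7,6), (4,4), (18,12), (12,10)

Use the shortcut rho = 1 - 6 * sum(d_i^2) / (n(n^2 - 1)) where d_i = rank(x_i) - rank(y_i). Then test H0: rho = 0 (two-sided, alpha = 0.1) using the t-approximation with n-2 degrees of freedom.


Step 1: Rank x and y separately (midranks; no ties here).
rank(x): 5->5, 2->2, 3->3, 14->11, 9->9, 8->8, 6->6, 1->1, 7->7, 4->4, 18->12, 12->10
rank(y): 11->11, 1->1, 9->9, 5->5, 3->3, 8->8, 7->7, 2->2, 6->6, 4->4, 12->12, 10->10
Step 2: d_i = R_x(i) - R_y(i); compute d_i^2.
  (5-11)^2=36, (2-1)^2=1, (3-9)^2=36, (11-5)^2=36, (9-3)^2=36, (8-8)^2=0, (6-7)^2=1, (1-2)^2=1, (7-6)^2=1, (4-4)^2=0, (12-12)^2=0, (10-10)^2=0
sum(d^2) = 148.
Step 3: rho = 1 - 6*148 / (12*(12^2 - 1)) = 1 - 888/1716 = 0.482517.
Step 4: Under H0, t = rho * sqrt((n-2)/(1-rho^2)) = 1.7421 ~ t(10).
Step 5: Two-sided p-value from the t-distribution with 10 df = 0.112109.
Step 6: alpha = 0.1. fail to reject H0.

rho = 0.4825, p = 0.112109, fail to reject H0 at alpha = 0.1.


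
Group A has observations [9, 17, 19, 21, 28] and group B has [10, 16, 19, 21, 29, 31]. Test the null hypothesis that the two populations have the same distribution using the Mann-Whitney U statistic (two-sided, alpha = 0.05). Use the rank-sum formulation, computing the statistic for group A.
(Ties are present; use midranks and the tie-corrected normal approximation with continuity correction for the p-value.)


Step 1: Combine and sort all 11 observations; assign midranks.
sorted (value, group): (9,X), (10,Y), (16,Y), (17,X), (19,X), (19,Y), (21,X), (21,Y), (28,X), (29,Y), (31,Y)
ranks: 9->1, 10->2, 16->3, 17->4, 19->5.5, 19->5.5, 21->7.5, 21->7.5, 28->9, 29->10, 31->11
Step 2: Rank sum for X: R1 = 1 + 4 + 5.5 + 7.5 + 9 = 27.
Step 3: U_X = R1 - n1(n1+1)/2 = 27 - 5*6/2 = 27 - 15 = 12.
       U_Y = n1*n2 - U_X = 30 - 12 = 18.
Step 4: Ties are present, so use the tie-corrected normal approximation (with continuity correction) for the p-value.
Step 5: p-value = 0.646576; compare to alpha = 0.05. fail to reject H0.

U_X = 12, p = 0.646576, fail to reject H0 at alpha = 0.05.


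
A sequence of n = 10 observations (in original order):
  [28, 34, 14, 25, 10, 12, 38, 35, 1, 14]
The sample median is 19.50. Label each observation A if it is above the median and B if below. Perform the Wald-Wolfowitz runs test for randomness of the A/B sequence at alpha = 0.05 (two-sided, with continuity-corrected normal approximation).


Step 1: Compute median = 19.50; label A = above, B = below.
Labels in order: AABABBAABB  (n_A = 5, n_B = 5)
Step 2: Count runs R = 6.
Step 3: Under H0 (random ordering), E[R] = 2*n_A*n_B/(n_A+n_B) + 1 = 2*5*5/10 + 1 = 6.0000.
        Var[R] = 2*n_A*n_B*(2*n_A*n_B - n_A - n_B) / ((n_A+n_B)^2 * (n_A+n_B-1)) = 2000/900 = 2.2222.
        SD[R] = 1.4907.
Step 4: R = E[R], so z = 0 with no continuity correction.
Step 5: Two-sided p-value via normal approximation = 2*(1 - Phi(|z|)) = 1.000000.
Step 6: alpha = 0.05. fail to reject H0.

R = 6, z = 0.0000, p = 1.000000, fail to reject H0.


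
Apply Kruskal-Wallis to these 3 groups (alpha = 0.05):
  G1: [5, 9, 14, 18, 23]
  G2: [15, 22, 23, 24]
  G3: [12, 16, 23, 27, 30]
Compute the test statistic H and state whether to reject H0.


Step 1: Combine all N = 14 observations and assign midranks.
sorted (value, group, rank): (5,G1,1), (9,G1,2), (12,G3,3), (14,G1,4), (15,G2,5), (16,G3,6), (18,G1,7), (22,G2,8), (23,G1,10), (23,G2,10), (23,G3,10), (24,G2,12), (27,G3,13), (30,G3,14)
Step 2: Sum ranks within each group.
R_1 = 24 (n_1 = 5)
R_2 = 35 (n_2 = 4)
R_3 = 46 (n_3 = 5)
Step 3: H = 12/(N(N+1)) * sum(R_i^2/n_i) - 3(N+1)
     = 12/(14*15) * (24^2/5 + 35^2/4 + 46^2/5) - 3*15
     = 0.057143 * 844.65 - 45
     = 3.265714.
Step 4: Ties present; correction factor C = 1 - 24/(14^3 - 14) = 0.991209. Corrected H = 3.265714 / 0.991209 = 3.294678.
Step 5: Under H0, H ~ chi^2(2); p-value = 0.192562.
Step 6: alpha = 0.05. fail to reject H0.

H = 3.2947, df = 2, p = 0.192562, fail to reject H0.


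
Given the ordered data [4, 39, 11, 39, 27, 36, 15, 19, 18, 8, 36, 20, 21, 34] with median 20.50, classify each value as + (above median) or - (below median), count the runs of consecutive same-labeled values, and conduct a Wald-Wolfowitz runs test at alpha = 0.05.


Step 1: Compute median = 20.50; label A = above, B = below.
Labels in order: BABAAABBBBABAA  (n_A = 7, n_B = 7)
Step 2: Count runs R = 8.
Step 3: Under H0 (random ordering), E[R] = 2*n_A*n_B/(n_A+n_B) + 1 = 2*7*7/14 + 1 = 8.0000.
        Var[R] = 2*n_A*n_B*(2*n_A*n_B - n_A - n_B) / ((n_A+n_B)^2 * (n_A+n_B-1)) = 8232/2548 = 3.2308.
        SD[R] = 1.7974.
Step 4: R = E[R], so z = 0 with no continuity correction.
Step 5: Two-sided p-value via normal approximation = 2*(1 - Phi(|z|)) = 1.000000.
Step 6: alpha = 0.05. fail to reject H0.

R = 8, z = 0.0000, p = 1.000000, fail to reject H0.


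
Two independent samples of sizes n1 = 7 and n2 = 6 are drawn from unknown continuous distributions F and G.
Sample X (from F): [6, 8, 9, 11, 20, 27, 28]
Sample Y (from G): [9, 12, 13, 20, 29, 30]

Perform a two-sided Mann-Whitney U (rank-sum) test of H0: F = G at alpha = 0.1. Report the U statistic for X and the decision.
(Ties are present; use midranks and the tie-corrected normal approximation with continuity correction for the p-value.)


Step 1: Combine and sort all 13 observations; assign midranks.
sorted (value, group): (6,X), (8,X), (9,X), (9,Y), (11,X), (12,Y), (13,Y), (20,X), (20,Y), (27,X), (28,X), (29,Y), (30,Y)
ranks: 6->1, 8->2, 9->3.5, 9->3.5, 11->5, 12->6, 13->7, 20->8.5, 20->8.5, 27->10, 28->11, 29->12, 30->13
Step 2: Rank sum for X: R1 = 1 + 2 + 3.5 + 5 + 8.5 + 10 + 11 = 41.
Step 3: U_X = R1 - n1(n1+1)/2 = 41 - 7*8/2 = 41 - 28 = 13.
       U_Y = n1*n2 - U_X = 42 - 13 = 29.
Step 4: Ties are present, so use the tie-corrected normal approximation (with continuity correction) for the p-value.
Step 5: p-value = 0.282651; compare to alpha = 0.1. fail to reject H0.

U_X = 13, p = 0.282651, fail to reject H0 at alpha = 0.1.


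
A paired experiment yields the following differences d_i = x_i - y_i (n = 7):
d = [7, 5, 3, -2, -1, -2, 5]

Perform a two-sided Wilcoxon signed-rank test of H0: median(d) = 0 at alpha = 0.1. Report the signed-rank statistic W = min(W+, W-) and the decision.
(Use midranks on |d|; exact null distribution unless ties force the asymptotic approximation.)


Step 1: Drop any zero differences (none here) and take |d_i|.
|d| = [7, 5, 3, 2, 1, 2, 5]
Step 2: Midrank |d_i| (ties get averaged ranks).
ranks: |7|->7, |5|->5.5, |3|->4, |2|->2.5, |1|->1, |2|->2.5, |5|->5.5
Step 3: Attach original signs; sum ranks with positive sign and with negative sign.
W+ = 7 + 5.5 + 4 + 5.5 = 22
W- = 2.5 + 1 + 2.5 = 6
(Check: W+ + W- = 28 should equal n(n+1)/2 = 28.)
Step 4: Test statistic W = min(W+, W-) = 6.
Step 5: Ties in |d|, so use the tie-corrected normal approximation.
        E[W] = n(n+1)/4 = 7*8/4 = 14.
        Tie groups: |d|=2 (t=2), |d|=5 (t=2); sum(t^3 - t) = 12.
        Var[W] = n(n+1)(2n+1)/24 - sum(t^3-t)/48 = 840/24 - 12/48 = 34.75.
        z = (W - E[W]) / sqrt(Var[W]) = (6 - 14) / 5.8949 = -1.3571.
        Two-sided p = 2*Phi(z) = 0.174749.
Step 6: alpha = 0.1. fail to reject H0.

W+ = 22, W- = 6, W = min = 6, p = 0.174749, fail to reject H0.


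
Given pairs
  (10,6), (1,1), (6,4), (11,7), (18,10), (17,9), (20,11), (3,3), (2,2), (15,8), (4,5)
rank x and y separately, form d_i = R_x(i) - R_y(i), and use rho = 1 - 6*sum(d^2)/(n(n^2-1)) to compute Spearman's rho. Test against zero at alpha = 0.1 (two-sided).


Step 1: Rank x and y separately (midranks; no ties here).
rank(x): 10->6, 1->1, 6->5, 11->7, 18->10, 17->9, 20->11, 3->3, 2->2, 15->8, 4->4
rank(y): 6->6, 1->1, 4->4, 7->7, 10->10, 9->9, 11->11, 3->3, 2->2, 8->8, 5->5
Step 2: d_i = R_x(i) - R_y(i); compute d_i^2.
  (6-6)^2=0, (1-1)^2=0, (5-4)^2=1, (7-7)^2=0, (10-10)^2=0, (9-9)^2=0, (11-11)^2=0, (3-3)^2=0, (2-2)^2=0, (8-8)^2=0, (4-5)^2=1
sum(d^2) = 2.
Step 3: rho = 1 - 6*2 / (11*(11^2 - 1)) = 1 - 12/1320 = 0.990909.
Step 4: Under H0, t = rho * sqrt((n-2)/(1-rho^2)) = 22.0966 ~ t(9).
Step 5: Two-sided p-value from the t-distribution with 9 df = 0.000000.
Step 6: alpha = 0.1. reject H0.

rho = 0.9909, p = 0.000000, reject H0 at alpha = 0.1.


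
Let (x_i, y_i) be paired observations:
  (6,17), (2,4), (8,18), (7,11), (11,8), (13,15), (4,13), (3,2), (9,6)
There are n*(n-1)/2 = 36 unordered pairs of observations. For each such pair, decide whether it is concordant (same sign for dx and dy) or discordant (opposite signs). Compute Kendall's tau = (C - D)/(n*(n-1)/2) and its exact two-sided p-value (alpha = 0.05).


Step 1: Enumerate the 36 unordered pairs (i,j) with i<j and classify each by sign(x_j-x_i) * sign(y_j-y_i).
  (1,2):dx=-4,dy=-13->C; (1,3):dx=+2,dy=+1->C; (1,4):dx=+1,dy=-6->D; (1,5):dx=+5,dy=-9->D
  (1,6):dx=+7,dy=-2->D; (1,7):dx=-2,dy=-4->C; (1,8):dx=-3,dy=-15->C; (1,9):dx=+3,dy=-11->D
  (2,3):dx=+6,dy=+14->C; (2,4):dx=+5,dy=+7->C; (2,5):dx=+9,dy=+4->C; (2,6):dx=+11,dy=+11->C
  (2,7):dx=+2,dy=+9->C; (2,8):dx=+1,dy=-2->D; (2,9):dx=+7,dy=+2->C; (3,4):dx=-1,dy=-7->C
  (3,5):dx=+3,dy=-10->D; (3,6):dx=+5,dy=-3->D; (3,7):dx=-4,dy=-5->C; (3,8):dx=-5,dy=-16->C
  (3,9):dx=+1,dy=-12->D; (4,5):dx=+4,dy=-3->D; (4,6):dx=+6,dy=+4->C; (4,7):dx=-3,dy=+2->D
  (4,8):dx=-4,dy=-9->C; (4,9):dx=+2,dy=-5->D; (5,6):dx=+2,dy=+7->C; (5,7):dx=-7,dy=+5->D
  (5,8):dx=-8,dy=-6->C; (5,9):dx=-2,dy=-2->C; (6,7):dx=-9,dy=-2->C; (6,8):dx=-10,dy=-13->C
  (6,9):dx=-4,dy=-9->C; (7,8):dx=-1,dy=-11->C; (7,9):dx=+5,dy=-7->D; (8,9):dx=+6,dy=+4->C
Step 2: C = 23, D = 13, total pairs = 36.
Step 3: tau = (C - D)/(n(n-1)/2) = (23 - 13)/36 = 0.277778.
Step 4: Exact two-sided p-value (enumerate n! = 362880 permutations of y under H0): p = 0.358488.
Step 5: alpha = 0.05. fail to reject H0.

tau_b = 0.2778 (C=23, D=13), p = 0.358488, fail to reject H0.


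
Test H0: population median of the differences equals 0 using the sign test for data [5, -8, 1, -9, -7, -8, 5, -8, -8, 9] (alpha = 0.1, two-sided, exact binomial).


Step 1: Discard zero differences. Original n = 10; n_eff = number of nonzero differences = 10.
Nonzero differences (with sign): +5, -8, +1, -9, -7, -8, +5, -8, -8, +9
Step 2: Count signs: positive = 4, negative = 6.
Step 3: Under H0: P(positive) = 0.5, so the number of positives S ~ Bin(10, 0.5).
Step 4: Two-sided exact p-value = sum of Bin(10,0.5) probabilities at or below the observed probability = 0.753906.
Step 5: alpha = 0.1. fail to reject H0.

n_eff = 10, pos = 4, neg = 6, p = 0.753906, fail to reject H0.


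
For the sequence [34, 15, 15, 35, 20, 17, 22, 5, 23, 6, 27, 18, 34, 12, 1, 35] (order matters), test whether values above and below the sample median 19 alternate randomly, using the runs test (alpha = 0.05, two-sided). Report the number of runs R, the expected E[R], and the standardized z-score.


Step 1: Compute median = 19; label A = above, B = below.
Labels in order: ABBAABABABABABBA  (n_A = 8, n_B = 8)
Step 2: Count runs R = 13.
Step 3: Under H0 (random ordering), E[R] = 2*n_A*n_B/(n_A+n_B) + 1 = 2*8*8/16 + 1 = 9.0000.
        Var[R] = 2*n_A*n_B*(2*n_A*n_B - n_A - n_B) / ((n_A+n_B)^2 * (n_A+n_B-1)) = 14336/3840 = 3.7333.
        SD[R] = 1.9322.
Step 4: Continuity-corrected z = (R - 0.5 - E[R]) / SD[R] = (13 - 0.5 - 9.0000) / 1.9322 = 1.8114.
Step 5: Two-sided p-value via normal approximation = 2*(1 - Phi(|z|)) = 0.070076.
Step 6: alpha = 0.05. fail to reject H0.

R = 13, z = 1.8114, p = 0.070076, fail to reject H0.


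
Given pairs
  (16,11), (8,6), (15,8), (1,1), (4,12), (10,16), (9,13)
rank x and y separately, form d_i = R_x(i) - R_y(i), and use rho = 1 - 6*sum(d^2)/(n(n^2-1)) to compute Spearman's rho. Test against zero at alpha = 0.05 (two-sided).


Step 1: Rank x and y separately (midranks; no ties here).
rank(x): 16->7, 8->3, 15->6, 1->1, 4->2, 10->5, 9->4
rank(y): 11->4, 6->2, 8->3, 1->1, 12->5, 16->7, 13->6
Step 2: d_i = R_x(i) - R_y(i); compute d_i^2.
  (7-4)^2=9, (3-2)^2=1, (6-3)^2=9, (1-1)^2=0, (2-5)^2=9, (5-7)^2=4, (4-6)^2=4
sum(d^2) = 36.
Step 3: rho = 1 - 6*36 / (7*(7^2 - 1)) = 1 - 216/336 = 0.357143.
Step 4: Under H0, t = rho * sqrt((n-2)/(1-rho^2)) = 0.8550 ~ t(5).
Step 5: Two-sided p-value from the t-distribution with 5 df = 0.431611.
Step 6: alpha = 0.05. fail to reject H0.

rho = 0.3571, p = 0.431611, fail to reject H0 at alpha = 0.05.


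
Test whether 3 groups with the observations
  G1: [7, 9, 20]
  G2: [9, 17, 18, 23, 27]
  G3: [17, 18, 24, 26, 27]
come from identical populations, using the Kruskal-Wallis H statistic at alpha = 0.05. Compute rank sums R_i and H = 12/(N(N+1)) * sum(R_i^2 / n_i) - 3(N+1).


Step 1: Combine all N = 13 observations and assign midranks.
sorted (value, group, rank): (7,G1,1), (9,G1,2.5), (9,G2,2.5), (17,G2,4.5), (17,G3,4.5), (18,G2,6.5), (18,G3,6.5), (20,G1,8), (23,G2,9), (24,G3,10), (26,G3,11), (27,G2,12.5), (27,G3,12.5)
Step 2: Sum ranks within each group.
R_1 = 11.5 (n_1 = 3)
R_2 = 35 (n_2 = 5)
R_3 = 44.5 (n_3 = 5)
Step 3: H = 12/(N(N+1)) * sum(R_i^2/n_i) - 3(N+1)
     = 12/(13*14) * (11.5^2/3 + 35^2/5 + 44.5^2/5) - 3*14
     = 0.065934 * 685.133 - 42
     = 3.173626.
Step 4: Ties present; correction factor C = 1 - 24/(13^3 - 13) = 0.989011. Corrected H = 3.173626 / 0.989011 = 3.208889.
Step 5: Under H0, H ~ chi^2(2); p-value = 0.201001.
Step 6: alpha = 0.05. fail to reject H0.

H = 3.2089, df = 2, p = 0.201001, fail to reject H0.


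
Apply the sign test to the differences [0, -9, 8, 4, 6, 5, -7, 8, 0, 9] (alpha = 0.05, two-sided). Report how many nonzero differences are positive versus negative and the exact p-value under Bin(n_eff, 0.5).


Step 1: Discard zero differences. Original n = 10; n_eff = number of nonzero differences = 8.
Nonzero differences (with sign): -9, +8, +4, +6, +5, -7, +8, +9
Step 2: Count signs: positive = 6, negative = 2.
Step 3: Under H0: P(positive) = 0.5, so the number of positives S ~ Bin(8, 0.5).
Step 4: Two-sided exact p-value = sum of Bin(8,0.5) probabilities at or below the observed probability = 0.289062.
Step 5: alpha = 0.05. fail to reject H0.

n_eff = 8, pos = 6, neg = 2, p = 0.289062, fail to reject H0.


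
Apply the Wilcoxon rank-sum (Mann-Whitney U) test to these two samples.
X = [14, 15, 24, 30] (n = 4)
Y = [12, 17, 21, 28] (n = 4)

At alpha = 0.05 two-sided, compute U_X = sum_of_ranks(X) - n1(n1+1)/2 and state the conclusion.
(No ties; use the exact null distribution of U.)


Step 1: Combine and sort all 8 observations; assign midranks.
sorted (value, group): (12,Y), (14,X), (15,X), (17,Y), (21,Y), (24,X), (28,Y), (30,X)
ranks: 12->1, 14->2, 15->3, 17->4, 21->5, 24->6, 28->7, 30->8
Step 2: Rank sum for X: R1 = 2 + 3 + 6 + 8 = 19.
Step 3: U_X = R1 - n1(n1+1)/2 = 19 - 4*5/2 = 19 - 10 = 9.
       U_Y = n1*n2 - U_X = 16 - 9 = 7.
Step 4: No ties, so the exact null distribution of U (based on enumerating the C(8,4) = 70 equally likely rank assignments) gives the two-sided p-value.
Step 5: p-value = 0.885714; compare to alpha = 0.05. fail to reject H0.

U_X = 9, p = 0.885714, fail to reject H0 at alpha = 0.05.


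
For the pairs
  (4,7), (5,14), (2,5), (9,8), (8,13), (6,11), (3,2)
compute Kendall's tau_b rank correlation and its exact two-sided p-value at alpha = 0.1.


Step 1: Enumerate the 21 unordered pairs (i,j) with i<j and classify each by sign(x_j-x_i) * sign(y_j-y_i).
  (1,2):dx=+1,dy=+7->C; (1,3):dx=-2,dy=-2->C; (1,4):dx=+5,dy=+1->C; (1,5):dx=+4,dy=+6->C
  (1,6):dx=+2,dy=+4->C; (1,7):dx=-1,dy=-5->C; (2,3):dx=-3,dy=-9->C; (2,4):dx=+4,dy=-6->D
  (2,5):dx=+3,dy=-1->D; (2,6):dx=+1,dy=-3->D; (2,7):dx=-2,dy=-12->C; (3,4):dx=+7,dy=+3->C
  (3,5):dx=+6,dy=+8->C; (3,6):dx=+4,dy=+6->C; (3,7):dx=+1,dy=-3->D; (4,5):dx=-1,dy=+5->D
  (4,6):dx=-3,dy=+3->D; (4,7):dx=-6,dy=-6->C; (5,6):dx=-2,dy=-2->C; (5,7):dx=-5,dy=-11->C
  (6,7):dx=-3,dy=-9->C
Step 2: C = 15, D = 6, total pairs = 21.
Step 3: tau = (C - D)/(n(n-1)/2) = (15 - 6)/21 = 0.428571.
Step 4: Exact two-sided p-value (enumerate n! = 5040 permutations of y under H0): p = 0.238889.
Step 5: alpha = 0.1. fail to reject H0.

tau_b = 0.4286 (C=15, D=6), p = 0.238889, fail to reject H0.


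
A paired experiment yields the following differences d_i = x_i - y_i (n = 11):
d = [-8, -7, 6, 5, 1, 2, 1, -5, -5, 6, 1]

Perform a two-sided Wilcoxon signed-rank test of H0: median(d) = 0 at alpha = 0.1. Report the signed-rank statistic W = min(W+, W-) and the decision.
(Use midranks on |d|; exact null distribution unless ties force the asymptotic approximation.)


Step 1: Drop any zero differences (none here) and take |d_i|.
|d| = [8, 7, 6, 5, 1, 2, 1, 5, 5, 6, 1]
Step 2: Midrank |d_i| (ties get averaged ranks).
ranks: |8|->11, |7|->10, |6|->8.5, |5|->6, |1|->2, |2|->4, |1|->2, |5|->6, |5|->6, |6|->8.5, |1|->2
Step 3: Attach original signs; sum ranks with positive sign and with negative sign.
W+ = 8.5 + 6 + 2 + 4 + 2 + 8.5 + 2 = 33
W- = 11 + 10 + 6 + 6 = 33
(Check: W+ + W- = 66 should equal n(n+1)/2 = 66.)
Step 4: Test statistic W = min(W+, W-) = 33.
Step 5: Ties in |d|, so use the tie-corrected normal approximation.
        E[W] = n(n+1)/4 = 11*12/4 = 33.
        Tie groups: |d|=1 (t=3), |d|=5 (t=3), |d|=6 (t=2); sum(t^3 - t) = 54.
        Var[W] = n(n+1)(2n+1)/24 - sum(t^3-t)/48 = 3036/24 - 54/48 = 125.375.
        z = (W - E[W]) / sqrt(Var[W]) = (33 - 33) / 11.1971 = 0.0000.
        Two-sided p = 2*Phi(z) = 1.000000.
Step 6: alpha = 0.1. fail to reject H0.

W+ = 33, W- = 33, W = min = 33, p = 1.000000, fail to reject H0.


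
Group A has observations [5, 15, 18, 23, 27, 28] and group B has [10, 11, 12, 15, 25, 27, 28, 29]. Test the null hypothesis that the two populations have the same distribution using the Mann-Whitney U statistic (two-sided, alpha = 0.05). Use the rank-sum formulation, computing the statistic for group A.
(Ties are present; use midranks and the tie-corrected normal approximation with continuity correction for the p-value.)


Step 1: Combine and sort all 14 observations; assign midranks.
sorted (value, group): (5,X), (10,Y), (11,Y), (12,Y), (15,X), (15,Y), (18,X), (23,X), (25,Y), (27,X), (27,Y), (28,X), (28,Y), (29,Y)
ranks: 5->1, 10->2, 11->3, 12->4, 15->5.5, 15->5.5, 18->7, 23->8, 25->9, 27->10.5, 27->10.5, 28->12.5, 28->12.5, 29->14
Step 2: Rank sum for X: R1 = 1 + 5.5 + 7 + 8 + 10.5 + 12.5 = 44.5.
Step 3: U_X = R1 - n1(n1+1)/2 = 44.5 - 6*7/2 = 44.5 - 21 = 23.5.
       U_Y = n1*n2 - U_X = 48 - 23.5 = 24.5.
Step 4: Ties are present, so use the tie-corrected normal approximation (with continuity correction) for the p-value.
Step 5: p-value = 1.000000; compare to alpha = 0.05. fail to reject H0.

U_X = 23.5, p = 1.000000, fail to reject H0 at alpha = 0.05.


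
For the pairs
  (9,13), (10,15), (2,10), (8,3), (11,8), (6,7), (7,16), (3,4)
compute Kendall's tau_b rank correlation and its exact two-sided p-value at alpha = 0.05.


Step 1: Enumerate the 28 unordered pairs (i,j) with i<j and classify each by sign(x_j-x_i) * sign(y_j-y_i).
  (1,2):dx=+1,dy=+2->C; (1,3):dx=-7,dy=-3->C; (1,4):dx=-1,dy=-10->C; (1,5):dx=+2,dy=-5->D
  (1,6):dx=-3,dy=-6->C; (1,7):dx=-2,dy=+3->D; (1,8):dx=-6,dy=-9->C; (2,3):dx=-8,dy=-5->C
  (2,4):dx=-2,dy=-12->C; (2,5):dx=+1,dy=-7->D; (2,6):dx=-4,dy=-8->C; (2,7):dx=-3,dy=+1->D
  (2,8):dx=-7,dy=-11->C; (3,4):dx=+6,dy=-7->D; (3,5):dx=+9,dy=-2->D; (3,6):dx=+4,dy=-3->D
  (3,7):dx=+5,dy=+6->C; (3,8):dx=+1,dy=-6->D; (4,5):dx=+3,dy=+5->C; (4,6):dx=-2,dy=+4->D
  (4,7):dx=-1,dy=+13->D; (4,8):dx=-5,dy=+1->D; (5,6):dx=-5,dy=-1->C; (5,7):dx=-4,dy=+8->D
  (5,8):dx=-8,dy=-4->C; (6,7):dx=+1,dy=+9->C; (6,8):dx=-3,dy=-3->C; (7,8):dx=-4,dy=-12->C
Step 2: C = 16, D = 12, total pairs = 28.
Step 3: tau = (C - D)/(n(n-1)/2) = (16 - 12)/28 = 0.142857.
Step 4: Exact two-sided p-value (enumerate n! = 40320 permutations of y under H0): p = 0.719544.
Step 5: alpha = 0.05. fail to reject H0.

tau_b = 0.1429 (C=16, D=12), p = 0.719544, fail to reject H0.


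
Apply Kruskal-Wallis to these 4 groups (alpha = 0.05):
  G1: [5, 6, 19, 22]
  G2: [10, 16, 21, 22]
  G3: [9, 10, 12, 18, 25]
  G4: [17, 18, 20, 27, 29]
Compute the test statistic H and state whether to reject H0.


Step 1: Combine all N = 18 observations and assign midranks.
sorted (value, group, rank): (5,G1,1), (6,G1,2), (9,G3,3), (10,G2,4.5), (10,G3,4.5), (12,G3,6), (16,G2,7), (17,G4,8), (18,G3,9.5), (18,G4,9.5), (19,G1,11), (20,G4,12), (21,G2,13), (22,G1,14.5), (22,G2,14.5), (25,G3,16), (27,G4,17), (29,G4,18)
Step 2: Sum ranks within each group.
R_1 = 28.5 (n_1 = 4)
R_2 = 39 (n_2 = 4)
R_3 = 39 (n_3 = 5)
R_4 = 64.5 (n_4 = 5)
Step 3: H = 12/(N(N+1)) * sum(R_i^2/n_i) - 3(N+1)
     = 12/(18*19) * (28.5^2/4 + 39^2/4 + 39^2/5 + 64.5^2/5) - 3*19
     = 0.035088 * 1719.56 - 57
     = 3.335526.
Step 4: Ties present; correction factor C = 1 - 18/(18^3 - 18) = 0.996904. Corrected H = 3.335526 / 0.996904 = 3.345885.
Step 5: Under H0, H ~ chi^2(3); p-value = 0.341307.
Step 6: alpha = 0.05. fail to reject H0.

H = 3.3459, df = 3, p = 0.341307, fail to reject H0.


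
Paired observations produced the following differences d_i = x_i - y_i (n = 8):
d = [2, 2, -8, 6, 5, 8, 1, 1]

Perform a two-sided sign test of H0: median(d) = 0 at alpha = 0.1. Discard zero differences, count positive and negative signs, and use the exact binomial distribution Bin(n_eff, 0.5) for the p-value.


Step 1: Discard zero differences. Original n = 8; n_eff = number of nonzero differences = 8.
Nonzero differences (with sign): +2, +2, -8, +6, +5, +8, +1, +1
Step 2: Count signs: positive = 7, negative = 1.
Step 3: Under H0: P(positive) = 0.5, so the number of positives S ~ Bin(8, 0.5).
Step 4: Two-sided exact p-value = sum of Bin(8,0.5) probabilities at or below the observed probability = 0.070312.
Step 5: alpha = 0.1. reject H0.

n_eff = 8, pos = 7, neg = 1, p = 0.070312, reject H0.


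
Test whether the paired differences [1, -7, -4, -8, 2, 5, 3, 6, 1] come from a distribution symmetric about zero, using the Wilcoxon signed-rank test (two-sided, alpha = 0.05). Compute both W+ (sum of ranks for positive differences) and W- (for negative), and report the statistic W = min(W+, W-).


Step 1: Drop any zero differences (none here) and take |d_i|.
|d| = [1, 7, 4, 8, 2, 5, 3, 6, 1]
Step 2: Midrank |d_i| (ties get averaged ranks).
ranks: |1|->1.5, |7|->8, |4|->5, |8|->9, |2|->3, |5|->6, |3|->4, |6|->7, |1|->1.5
Step 3: Attach original signs; sum ranks with positive sign and with negative sign.
W+ = 1.5 + 3 + 6 + 4 + 7 + 1.5 = 23
W- = 8 + 5 + 9 = 22
(Check: W+ + W- = 45 should equal n(n+1)/2 = 45.)
Step 4: Test statistic W = min(W+, W-) = 22.
Step 5: Ties in |d|, so use the tie-corrected normal approximation.
        E[W] = n(n+1)/4 = 9*10/4 = 22.5.
        Tie groups: |d|=1 (t=2); sum(t^3 - t) = 6.
        Var[W] = n(n+1)(2n+1)/24 - sum(t^3-t)/48 = 1710/24 - 6/48 = 71.125.
        z = (W - E[W]) / sqrt(Var[W]) = (22 - 22.5) / 8.4336 = -0.0593.
        Two-sided p = 2*Phi(z) = 0.952724.
Step 6: alpha = 0.05. fail to reject H0.

W+ = 23, W- = 22, W = min = 22, p = 0.952724, fail to reject H0.


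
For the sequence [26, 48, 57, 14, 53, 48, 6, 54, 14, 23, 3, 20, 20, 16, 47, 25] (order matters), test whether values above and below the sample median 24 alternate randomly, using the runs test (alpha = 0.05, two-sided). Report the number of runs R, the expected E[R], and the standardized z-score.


Step 1: Compute median = 24; label A = above, B = below.
Labels in order: AAABAABABBBBBBAA  (n_A = 8, n_B = 8)
Step 2: Count runs R = 7.
Step 3: Under H0 (random ordering), E[R] = 2*n_A*n_B/(n_A+n_B) + 1 = 2*8*8/16 + 1 = 9.0000.
        Var[R] = 2*n_A*n_B*(2*n_A*n_B - n_A - n_B) / ((n_A+n_B)^2 * (n_A+n_B-1)) = 14336/3840 = 3.7333.
        SD[R] = 1.9322.
Step 4: Continuity-corrected z = (R + 0.5 - E[R]) / SD[R] = (7 + 0.5 - 9.0000) / 1.9322 = -0.7763.
Step 5: Two-sided p-value via normal approximation = 2*(1 - Phi(|z|)) = 0.437558.
Step 6: alpha = 0.05. fail to reject H0.

R = 7, z = -0.7763, p = 0.437558, fail to reject H0.


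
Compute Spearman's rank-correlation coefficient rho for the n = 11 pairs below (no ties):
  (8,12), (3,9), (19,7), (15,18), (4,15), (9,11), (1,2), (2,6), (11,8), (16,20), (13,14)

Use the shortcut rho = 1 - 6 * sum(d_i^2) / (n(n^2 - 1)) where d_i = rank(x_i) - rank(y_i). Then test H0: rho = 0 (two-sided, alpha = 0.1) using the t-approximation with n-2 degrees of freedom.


Step 1: Rank x and y separately (midranks; no ties here).
rank(x): 8->5, 3->3, 19->11, 15->9, 4->4, 9->6, 1->1, 2->2, 11->7, 16->10, 13->8
rank(y): 12->7, 9->5, 7->3, 18->10, 15->9, 11->6, 2->1, 6->2, 8->4, 20->11, 14->8
Step 2: d_i = R_x(i) - R_y(i); compute d_i^2.
  (5-7)^2=4, (3-5)^2=4, (11-3)^2=64, (9-10)^2=1, (4-9)^2=25, (6-6)^2=0, (1-1)^2=0, (2-2)^2=0, (7-4)^2=9, (10-11)^2=1, (8-8)^2=0
sum(d^2) = 108.
Step 3: rho = 1 - 6*108 / (11*(11^2 - 1)) = 1 - 648/1320 = 0.509091.
Step 4: Under H0, t = rho * sqrt((n-2)/(1-rho^2)) = 1.7744 ~ t(9).
Step 5: Two-sided p-value from the t-distribution with 9 df = 0.109737.
Step 6: alpha = 0.1. fail to reject H0.

rho = 0.5091, p = 0.109737, fail to reject H0 at alpha = 0.1.


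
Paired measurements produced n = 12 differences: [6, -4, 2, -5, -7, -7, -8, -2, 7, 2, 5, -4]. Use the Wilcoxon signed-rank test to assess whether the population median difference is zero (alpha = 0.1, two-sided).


Step 1: Drop any zero differences (none here) and take |d_i|.
|d| = [6, 4, 2, 5, 7, 7, 8, 2, 7, 2, 5, 4]
Step 2: Midrank |d_i| (ties get averaged ranks).
ranks: |6|->8, |4|->4.5, |2|->2, |5|->6.5, |7|->10, |7|->10, |8|->12, |2|->2, |7|->10, |2|->2, |5|->6.5, |4|->4.5
Step 3: Attach original signs; sum ranks with positive sign and with negative sign.
W+ = 8 + 2 + 10 + 2 + 6.5 = 28.5
W- = 4.5 + 6.5 + 10 + 10 + 12 + 2 + 4.5 = 49.5
(Check: W+ + W- = 78 should equal n(n+1)/2 = 78.)
Step 4: Test statistic W = min(W+, W-) = 28.5.
Step 5: Ties in |d|, so use the tie-corrected normal approximation.
        E[W] = n(n+1)/4 = 12*13/4 = 39.
        Tie groups: |d|=2 (t=3), |d|=4 (t=2), |d|=5 (t=2), |d|=7 (t=3); sum(t^3 - t) = 60.
        Var[W] = n(n+1)(2n+1)/24 - sum(t^3-t)/48 = 3900/24 - 60/48 = 161.25.
        z = (W - E[W]) / sqrt(Var[W]) = (28.5 - 39) / 12.6984 = -0.8269.
        Two-sided p = 2*Phi(z) = 0.408308.
Step 6: alpha = 0.1. fail to reject H0.

W+ = 28.5, W- = 49.5, W = min = 28.5, p = 0.408308, fail to reject H0.
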